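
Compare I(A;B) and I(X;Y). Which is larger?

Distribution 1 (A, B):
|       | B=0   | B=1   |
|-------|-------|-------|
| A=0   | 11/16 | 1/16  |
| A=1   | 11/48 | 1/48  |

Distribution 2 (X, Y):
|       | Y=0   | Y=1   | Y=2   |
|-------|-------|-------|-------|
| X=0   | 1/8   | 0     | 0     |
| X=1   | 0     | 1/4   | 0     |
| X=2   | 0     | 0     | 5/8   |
Distribution 1 (A, B):
Marginal P(A) (row sums):
  P(A=0) = 11/16 + 1/16 = 3/4
  P(A=1) = 11/48 + 1/48 = 1/4
Marginal P(B) (column sums):
  P(B=0) = 11/16 + 11/48 = 11/12
  P(B=1) = 1/16 + 1/48 = 1/12

H(A) = -[(3/4)·log₂(3/4) + (1/4)·log₂(1/4)]
  = 0.3113 + 0.5000
  = 0.8113 bits
H(B) = -[(11/12)·log₂(11/12) + (1/12)·log₂(1/12)]
  = 0.1151 + 0.2987
  = 0.4138 bits
H(A,B) = -[(11/16)·log₂(11/16) + (1/16)·log₂(1/16) + (11/48)·log₂(11/48) + (1/48)·log₂(1/48)]
  = 0.3716 + 0.2500 + 0.4871 + 0.1164
  = 1.2251 bits

I(A;B) = H(A) + H(B) - H(A,B)
  = 0.8113 + 0.4138 - 1.2251
  = 0.0000 bits

Distribution 2 (X, Y):
Marginal P(X) (row sums):
  P(X=0) = 1/8 + 0 + 0 = 1/8
  P(X=1) = 0 + 1/4 + 0 = 1/4
  P(X=2) = 0 + 0 + 5/8 = 5/8
Marginal P(Y) (column sums):
  P(Y=0) = 1/8 + 0 + 0 = 1/8
  P(Y=1) = 0 + 1/4 + 0 = 1/4
  P(Y=2) = 0 + 0 + 5/8 = 5/8

H(X) = -[(1/8)·log₂(1/8) + (1/4)·log₂(1/4) + (5/8)·log₂(5/8)]
  = 0.3750 + 0.5000 + 0.4238
  = 1.2988 bits
H(Y) = -[(1/8)·log₂(1/8) + (1/4)·log₂(1/4) + (5/8)·log₂(5/8)]
  = 0.3750 + 0.5000 + 0.4238
  = 1.2988 bits
H(X,Y) = -[(1/8)·log₂(1/8) + (1/4)·log₂(1/4) + (5/8)·log₂(5/8)]
  = 0.3750 + 0.5000 + 0.4238
  = 1.2988 bits

I(X;Y) = H(X) + H(Y) - H(X,Y)
  = 1.2988 + 1.2988 - 1.2988
  = 1.2988 bits

I(X;Y) = 1.2988 bits > I(A;B) = 0.0000 bits, so (X, Y) has the higher mutual information (stronger dependence).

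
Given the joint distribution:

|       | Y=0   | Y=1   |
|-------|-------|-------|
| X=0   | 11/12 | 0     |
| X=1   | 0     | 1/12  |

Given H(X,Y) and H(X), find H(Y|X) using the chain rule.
From the chain rule: H(X,Y) = H(X) + H(Y|X)
Therefore: H(Y|X) = H(X,Y) - H(X)

H(X,Y) = -[(11/12)·log₂(11/12) + (1/12)·log₂(1/12)]
  = 0.1151 + 0.2987
  = 0.4138 bits
Marginal P(X) (row sums):
  P(X=0) = 11/12 + 0 = 11/12
  P(X=1) = 0 + 1/12 = 1/12
H(X) = -[(11/12)·log₂(11/12) + (1/12)·log₂(1/12)]
  = 0.1151 + 0.2987
  = 0.4138 bits

H(Y|X) = 0.4138 - 0.4138 = 0.0000 bits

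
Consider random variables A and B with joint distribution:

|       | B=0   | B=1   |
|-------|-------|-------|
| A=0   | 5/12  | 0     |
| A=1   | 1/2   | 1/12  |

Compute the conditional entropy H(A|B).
Marginal P(B) (column sums):
  P(B=0) = 5/12 + 1/2 = 11/12
  P(B=1) = 0 + 1/12 = 1/12

H(A|B) = -Σ P(A,B)·log₂ P(A|B), where P(A|B) = P(A,B) / P(B)
  (cells with P(A,B) = 0 contribute 0)
  (A=0,B=0): P(A|B) = (5/12)/(11/12) = 5/11;  -(5/12)·log₂(5/11) = 0.4740
  (A=1,B=0): P(A|B) = (1/2)/(11/12) = 6/11;  -(1/2)·log₂(6/11) = 0.4372
  (A=1,B=1): P(A|B) = (1/12)/(1/12) = 1;  -(1/12)·log₂(1) = 0.0000
H(A|B) = 0.4740 + 0.4372 + 0.0000
  = 0.9112 bits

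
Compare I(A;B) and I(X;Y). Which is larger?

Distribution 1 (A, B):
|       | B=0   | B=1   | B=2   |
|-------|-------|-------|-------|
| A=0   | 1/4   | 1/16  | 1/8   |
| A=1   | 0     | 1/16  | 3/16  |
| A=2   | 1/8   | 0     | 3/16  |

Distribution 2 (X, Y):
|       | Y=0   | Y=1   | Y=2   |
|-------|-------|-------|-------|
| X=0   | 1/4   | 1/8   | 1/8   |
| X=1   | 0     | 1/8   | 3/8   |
Distribution 1 (A, B):
Marginal P(A) (row sums):
  P(A=0) = 1/4 + 1/16 + 1/8 = 7/16
  P(A=1) = 0 + 1/16 + 3/16 = 1/4
  P(A=2) = 1/8 + 0 + 3/16 = 5/16
Marginal P(B) (column sums):
  P(B=0) = 1/4 + 0 + 1/8 = 3/8
  P(B=1) = 1/16 + 1/16 + 0 = 1/8
  P(B=2) = 1/8 + 3/16 + 3/16 = 1/2

H(A) = -[(7/16)·log₂(7/16) + (1/4)·log₂(1/4) + (5/16)·log₂(5/16)]
  = 0.5218 + 0.5000 + 0.5244
  = 1.5462 bits
H(B) = -[(3/8)·log₂(3/8) + (1/8)·log₂(1/8) + (1/2)·log₂(1/2)]
  = 0.5306 + 0.3750 + 0.5000
  = 1.4056 bits
H(A,B) = -[(1/4)·log₂(1/4) + (1/16)·log₂(1/16) + (1/8)·log₂(1/8) + (1/16)·log₂(1/16) + (3/16)·log₂(3/16) + (1/8)·log₂(1/8) + (3/16)·log₂(3/16)]
  = 0.5000 + 0.2500 + 0.3750 + 0.2500 + 0.4528 + 0.3750 + 0.4528
  = 2.6556 bits

I(A;B) = H(A) + H(B) - H(A,B)
  = 1.5462 + 1.4056 - 2.6556
  = 0.2962 bits

Distribution 2 (X, Y):
Marginal P(X) (row sums):
  P(X=0) = 1/4 + 1/8 + 1/8 = 1/2
  P(X=1) = 0 + 1/8 + 3/8 = 1/2
Marginal P(Y) (column sums):
  P(Y=0) = 1/4 + 0 = 1/4
  P(Y=1) = 1/8 + 1/8 = 1/4
  P(Y=2) = 1/8 + 3/8 = 1/2

H(X) = -[(1/2)·log₂(1/2) + (1/2)·log₂(1/2)]
  = 0.5000 + 0.5000
  = 1.0000 bits
H(Y) = -[(1/4)·log₂(1/4) + (1/4)·log₂(1/4) + (1/2)·log₂(1/2)]
  = 0.5000 + 0.5000 + 0.5000
  = 1.5000 bits
H(X,Y) = -[(1/4)·log₂(1/4) + (1/8)·log₂(1/8) + (1/8)·log₂(1/8) + (1/8)·log₂(1/8) + (3/8)·log₂(3/8)]
  = 0.5000 + 0.3750 + 0.3750 + 0.3750 + 0.5306
  = 2.1556 bits

I(X;Y) = H(X) + H(Y) - H(X,Y)
  = 1.0000 + 1.5000 - 2.1556
  = 0.3444 bits

I(X;Y) = 0.3444 bits > I(A;B) = 0.2962 bits, so (X, Y) has the higher mutual information (stronger dependence).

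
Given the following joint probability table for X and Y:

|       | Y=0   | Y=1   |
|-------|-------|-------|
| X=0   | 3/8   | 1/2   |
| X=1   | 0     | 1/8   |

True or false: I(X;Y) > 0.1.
Marginal P(X) (row sums):
  P(X=0) = 3/8 + 1/2 = 7/8
  P(X=1) = 0 + 1/8 = 1/8
Marginal P(Y) (column sums):
  P(Y=0) = 3/8 + 0 = 3/8
  P(Y=1) = 1/2 + 1/8 = 5/8

H(X) = -[(7/8)·log₂(7/8) + (1/8)·log₂(1/8)]
  = 0.1686 + 0.3750
  = 0.5436 bits
H(Y) = -[(3/8)·log₂(3/8) + (5/8)·log₂(5/8)]
  = 0.5306 + 0.4238
  = 0.9544 bits
H(X,Y) = -[(3/8)·log₂(3/8) + (1/2)·log₂(1/2) + (1/8)·log₂(1/8)]
  = 0.5306 + 0.5000 + 0.3750
  = 1.4056 bits

I(X;Y) = H(X) + H(Y) - H(X,Y)
  = 0.5436 + 0.9544 - 1.4056
  = 0.0924 bits

False. I(X;Y) = 0.0924 bits, which is ≤ 0.1 bits.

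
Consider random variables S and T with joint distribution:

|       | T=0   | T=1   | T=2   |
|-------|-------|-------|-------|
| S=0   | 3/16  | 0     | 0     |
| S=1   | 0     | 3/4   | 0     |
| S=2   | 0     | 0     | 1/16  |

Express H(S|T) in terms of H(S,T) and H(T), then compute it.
H(S|T) = H(S,T) - H(T)

Marginal P(T) (column sums):
  P(T=0) = 3/16 + 0 + 0 = 3/16
  P(T=1) = 0 + 3/4 + 0 = 3/4
  P(T=2) = 0 + 0 + 1/16 = 1/16

H(S,T) = -[(3/16)·log₂(3/16) + (3/4)·log₂(3/4) + (1/16)·log₂(1/16)]
  = 0.4528 + 0.3113 + 0.2500
  = 1.0141 bits
H(T) = -[(3/16)·log₂(3/16) + (3/4)·log₂(3/4) + (1/16)·log₂(1/16)]
  = 0.4528 + 0.3113 + 0.2500
  = 1.0141 bits

H(S|T) = 1.0141 - 1.0141 = 0.0000 bits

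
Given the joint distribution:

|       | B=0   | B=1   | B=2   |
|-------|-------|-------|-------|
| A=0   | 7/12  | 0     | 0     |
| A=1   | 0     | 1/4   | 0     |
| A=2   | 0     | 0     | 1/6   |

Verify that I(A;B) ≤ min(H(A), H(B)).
Marginal P(A) (row sums):
  P(A=0) = 7/12 + 0 + 0 = 7/12
  P(A=1) = 0 + 1/4 + 0 = 1/4
  P(A=2) = 0 + 0 + 1/6 = 1/6
Marginal P(B) (column sums):
  P(B=0) = 7/12 + 0 + 0 = 7/12
  P(B=1) = 0 + 1/4 + 0 = 1/4
  P(B=2) = 0 + 0 + 1/6 = 1/6

H(A) = -[(7/12)·log₂(7/12) + (1/4)·log₂(1/4) + (1/6)·log₂(1/6)]
  = 0.4536 + 0.5000 + 0.4308
  = 1.3844 bits
H(B) = -[(7/12)·log₂(7/12) + (1/4)·log₂(1/4) + (1/6)·log₂(1/6)]
  = 0.4536 + 0.5000 + 0.4308
  = 1.3844 bits
H(A,B) = -[(7/12)·log₂(7/12) + (1/4)·log₂(1/4) + (1/6)·log₂(1/6)]
  = 0.4536 + 0.5000 + 0.4308
  = 1.3844 bits

I(A;B) = H(A) + H(B) - H(A,B)
  = 1.3844 + 1.3844 - 1.3844
  = 1.3844 bits

min(H(A), H(B)) = min(1.3844, 1.3844) = 1.3844 bits
Since 1.3844 ≤ 1.3844, the bound is satisfied ✓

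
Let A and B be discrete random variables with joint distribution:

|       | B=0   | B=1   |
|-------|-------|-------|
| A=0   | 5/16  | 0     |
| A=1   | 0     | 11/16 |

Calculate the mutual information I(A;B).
Marginal P(A) (row sums):
  P(A=0) = 5/16 + 0 = 5/16
  P(A=1) = 0 + 11/16 = 11/16
Marginal P(B) (column sums):
  P(B=0) = 5/16 + 0 = 5/16
  P(B=1) = 0 + 11/16 = 11/16

H(A) = -[(5/16)·log₂(5/16) + (11/16)·log₂(11/16)]
  = 0.5244 + 0.3716
  = 0.8960 bits
H(B) = -[(5/16)·log₂(5/16) + (11/16)·log₂(11/16)]
  = 0.5244 + 0.3716
  = 0.8960 bits
H(A,B) = -[(5/16)·log₂(5/16) + (11/16)·log₂(11/16)]
  = 0.5244 + 0.3716
  = 0.8960 bits

I(A;B) = H(A) + H(B) - H(A,B)
  = 0.8960 + 0.8960 - 0.8960
  = 0.8960 bits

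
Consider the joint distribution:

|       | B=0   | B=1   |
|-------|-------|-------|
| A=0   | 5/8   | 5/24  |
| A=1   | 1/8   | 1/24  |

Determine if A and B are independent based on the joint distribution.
Marginal P(A) (row sums):
  P(A=0) = 5/8 + 5/24 = 5/6
  P(A=1) = 1/8 + 1/24 = 1/6
Marginal P(B) (column sums):
  P(B=0) = 5/8 + 1/8 = 3/4
  P(B=1) = 5/24 + 1/24 = 1/4

A and B are independent iff P(A=i,B=j) = P(A=i)·P(B=j) for every cell.
  P(A=0)·P(B=0) = 5/6 × 3/4 = 5/8 = P(A=0,B=0) ✓
  P(A=0)·P(B=1) = 5/6 × 1/4 = 5/24 = P(A=0,B=1) ✓
  P(A=1)·P(B=0) = 1/6 × 3/4 = 1/8 = P(A=1,B=0) ✓
  P(A=1)·P(B=1) = 1/6 × 1/4 = 1/24 = P(A=1,B=1) ✓

Yes, A and B are independent: every cell factors, so I(A;B) = 0 bits.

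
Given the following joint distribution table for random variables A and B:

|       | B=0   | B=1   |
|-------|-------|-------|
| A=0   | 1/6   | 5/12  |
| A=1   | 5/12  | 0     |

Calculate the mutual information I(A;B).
Marginal P(A) (row sums):
  P(A=0) = 1/6 + 5/12 = 7/12
  P(A=1) = 5/12 + 0 = 5/12
Marginal P(B) (column sums):
  P(B=0) = 1/6 + 5/12 = 7/12
  P(B=1) = 5/12 + 0 = 5/12

H(A) = -[(7/12)·log₂(7/12) + (5/12)·log₂(5/12)]
  = 0.4536 + 0.5263
  = 0.9799 bits
H(B) = -[(7/12)·log₂(7/12) + (5/12)·log₂(5/12)]
  = 0.4536 + 0.5263
  = 0.9799 bits
H(A,B) = -[(1/6)·log₂(1/6) + (5/12)·log₂(5/12) + (5/12)·log₂(5/12)]
  = 0.4308 + 0.5263 + 0.5263
  = 1.4834 bits

I(A;B) = H(A) + H(B) - H(A,B)
  = 0.9799 + 0.9799 - 1.4834
  = 0.4764 bits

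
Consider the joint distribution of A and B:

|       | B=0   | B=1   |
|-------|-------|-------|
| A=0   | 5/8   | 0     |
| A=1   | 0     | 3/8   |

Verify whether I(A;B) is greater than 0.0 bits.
Marginal P(A) (row sums):
  P(A=0) = 5/8 + 0 = 5/8
  P(A=1) = 0 + 3/8 = 3/8
Marginal P(B) (column sums):
  P(B=0) = 5/8 + 0 = 5/8
  P(B=1) = 0 + 3/8 = 3/8

H(A) = -[(5/8)·log₂(5/8) + (3/8)·log₂(3/8)]
  = 0.4238 + 0.5306
  = 0.9544 bits
H(B) = -[(5/8)·log₂(5/8) + (3/8)·log₂(3/8)]
  = 0.4238 + 0.5306
  = 0.9544 bits
H(A,B) = -[(5/8)·log₂(5/8) + (3/8)·log₂(3/8)]
  = 0.4238 + 0.5306
  = 0.9544 bits

I(A;B) = H(A) + H(B) - H(A,B)
  = 0.9544 + 0.9544 - 0.9544
  = 0.9544 bits

Yes. I(A;B) = 0.9544 bits, which is > 0.0 bits.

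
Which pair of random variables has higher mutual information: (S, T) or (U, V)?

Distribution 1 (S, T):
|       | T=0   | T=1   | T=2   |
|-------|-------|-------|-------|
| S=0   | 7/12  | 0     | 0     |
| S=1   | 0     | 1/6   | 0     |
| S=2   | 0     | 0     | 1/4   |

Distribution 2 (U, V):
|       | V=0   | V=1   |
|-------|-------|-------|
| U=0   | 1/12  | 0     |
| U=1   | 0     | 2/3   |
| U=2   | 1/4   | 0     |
Distribution 1 (S, T):
Marginal P(S) (row sums):
  P(S=0) = 7/12 + 0 + 0 = 7/12
  P(S=1) = 0 + 1/6 + 0 = 1/6
  P(S=2) = 0 + 0 + 1/4 = 1/4
Marginal P(T) (column sums):
  P(T=0) = 7/12 + 0 + 0 = 7/12
  P(T=1) = 0 + 1/6 + 0 = 1/6
  P(T=2) = 0 + 0 + 1/4 = 1/4

H(S) = -[(7/12)·log₂(7/12) + (1/6)·log₂(1/6) + (1/4)·log₂(1/4)]
  = 0.4536 + 0.4308 + 0.5000
  = 1.3844 bits
H(T) = -[(7/12)·log₂(7/12) + (1/6)·log₂(1/6) + (1/4)·log₂(1/4)]
  = 0.4536 + 0.4308 + 0.5000
  = 1.3844 bits
H(S,T) = -[(7/12)·log₂(7/12) + (1/6)·log₂(1/6) + (1/4)·log₂(1/4)]
  = 0.4536 + 0.4308 + 0.5000
  = 1.3844 bits

I(S;T) = H(S) + H(T) - H(S,T)
  = 1.3844 + 1.3844 - 1.3844
  = 1.3844 bits

Distribution 2 (U, V):
Marginal P(U) (row sums):
  P(U=0) = 1/12 + 0 = 1/12
  P(U=1) = 0 + 2/3 = 2/3
  P(U=2) = 1/4 + 0 = 1/4
Marginal P(V) (column sums):
  P(V=0) = 1/12 + 0 + 1/4 = 1/3
  P(V=1) = 0 + 2/3 + 0 = 2/3

H(U) = -[(1/12)·log₂(1/12) + (2/3)·log₂(2/3) + (1/4)·log₂(1/4)]
  = 0.2987 + 0.3900 + 0.5000
  = 1.1887 bits
H(V) = -[(1/3)·log₂(1/3) + (2/3)·log₂(2/3)]
  = 0.5283 + 0.3900
  = 0.9183 bits
H(U,V) = -[(1/12)·log₂(1/12) + (2/3)·log₂(2/3) + (1/4)·log₂(1/4)]
  = 0.2987 + 0.3900 + 0.5000
  = 1.1887 bits

I(U;V) = H(U) + H(V) - H(U,V)
  = 1.1887 + 0.9183 - 1.1887
  = 0.9183 bits

I(S;T) = 1.3844 bits > I(U;V) = 0.9183 bits, so (S, T) has the higher mutual information (stronger dependence).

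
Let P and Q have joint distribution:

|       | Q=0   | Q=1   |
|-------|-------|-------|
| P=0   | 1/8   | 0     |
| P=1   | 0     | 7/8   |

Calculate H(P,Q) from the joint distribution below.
H(P,Q) = -Σ P(P,Q) log₂ P(P,Q), summed over the non-zero cells:
H(P,Q) = -[(1/8)·log₂(1/8) + (7/8)·log₂(7/8)]
  = 0.3750 + 0.1686
  = 0.5436 bits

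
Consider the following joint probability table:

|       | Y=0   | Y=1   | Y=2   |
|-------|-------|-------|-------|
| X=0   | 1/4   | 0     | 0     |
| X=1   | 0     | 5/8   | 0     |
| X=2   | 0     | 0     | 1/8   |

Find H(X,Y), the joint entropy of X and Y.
H(X,Y) = -Σ P(X,Y) log₂ P(X,Y), summed over the non-zero cells:
H(X,Y) = -[(1/4)·log₂(1/4) + (5/8)·log₂(5/8) + (1/8)·log₂(1/8)]
  = 0.5000 + 0.4238 + 0.3750
  = 1.2988 bits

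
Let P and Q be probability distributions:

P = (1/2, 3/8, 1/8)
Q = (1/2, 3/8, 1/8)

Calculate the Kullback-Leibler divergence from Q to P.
D(P||Q) = Σ P(i) log₂(P(i)/Q(i))
  i=0: (1/2) × log₂((1/2)/(1/2)) = (1/2) × log₂(1) = 0.0000
  i=1: (3/8) × log₂((3/8)/(3/8)) = (3/8) × log₂(1) = 0.0000
  i=2: (1/8) × log₂((1/8)/(1/8)) = (1/8) × log₂(1) = 0.0000
D(P||Q) = 0.0000 + 0.0000 + 0.0000
  = 0.0000 bits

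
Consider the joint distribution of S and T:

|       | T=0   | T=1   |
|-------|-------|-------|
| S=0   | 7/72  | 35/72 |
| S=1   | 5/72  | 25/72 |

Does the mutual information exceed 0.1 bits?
Marginal P(S) (row sums):
  P(S=0) = 7/72 + 35/72 = 7/12
  P(S=1) = 5/72 + 25/72 = 5/12
Marginal P(T) (column sums):
  P(T=0) = 7/72 + 5/72 = 1/6
  P(T=1) = 35/72 + 25/72 = 5/6

H(S) = -[(7/12)·log₂(7/12) + (5/12)·log₂(5/12)]
  = 0.4536 + 0.5263
  = 0.9799 bits
H(T) = -[(1/6)·log₂(1/6) + (5/6)·log₂(5/6)]
  = 0.4308 + 0.2192
  = 0.6500 bits
H(S,T) = -[(7/72)·log₂(7/72) + (35/72)·log₂(35/72) + (5/72)·log₂(5/72) + (25/72)·log₂(25/72)]
  = 0.3269 + 0.5059 + 0.2672 + 0.5299
  = 1.6299 bits

I(S;T) = H(S) + H(T) - H(S,T)
  = 0.9799 + 0.6500 - 1.6299
  = 0.0000 bits

No. I(S;T) = 0.0000 bits, which is ≤ 0.1 bits.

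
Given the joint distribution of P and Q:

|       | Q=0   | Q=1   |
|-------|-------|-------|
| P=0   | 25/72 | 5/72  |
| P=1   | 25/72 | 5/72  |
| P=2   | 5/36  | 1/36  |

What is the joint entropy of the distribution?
H(P,Q) = -Σ P(P,Q) log₂ P(P,Q), summed over the non-zero cells:
H(P,Q) = -[(25/72)·log₂(25/72) + (5/72)·log₂(5/72) + (25/72)·log₂(25/72) + (5/72)·log₂(5/72) + (5/36)·log₂(5/36) + (1/36)·log₂(1/36)]
  = 0.5299 + 0.2672 + 0.5299 + 0.2672 + 0.3956 + 0.1436
  = 2.1334 bits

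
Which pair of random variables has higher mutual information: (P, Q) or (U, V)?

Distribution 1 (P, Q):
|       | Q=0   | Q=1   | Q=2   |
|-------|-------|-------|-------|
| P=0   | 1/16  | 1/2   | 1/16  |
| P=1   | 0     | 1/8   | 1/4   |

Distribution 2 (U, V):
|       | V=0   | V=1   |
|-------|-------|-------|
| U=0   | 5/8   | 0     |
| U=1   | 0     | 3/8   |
Distribution 1 (P, Q):
Marginal P(P) (row sums):
  P(P=0) = 1/16 + 1/2 + 1/16 = 5/8
  P(P=1) = 0 + 1/8 + 1/4 = 3/8
Marginal P(Q) (column sums):
  P(Q=0) = 1/16 + 0 = 1/16
  P(Q=1) = 1/2 + 1/8 = 5/8
  P(Q=2) = 1/16 + 1/4 = 5/16

H(P) = -[(5/8)·log₂(5/8) + (3/8)·log₂(3/8)]
  = 0.4238 + 0.5306
  = 0.9544 bits
H(Q) = -[(1/16)·log₂(1/16) + (5/8)·log₂(5/8) + (5/16)·log₂(5/16)]
  = 0.2500 + 0.4238 + 0.5244
  = 1.1982 bits
H(P,Q) = -[(1/16)·log₂(1/16) + (1/2)·log₂(1/2) + (1/16)·log₂(1/16) + (1/8)·log₂(1/8) + (1/4)·log₂(1/4)]
  = 0.2500 + 0.5000 + 0.2500 + 0.3750 + 0.5000
  = 1.8750 bits

I(P;Q) = H(P) + H(Q) - H(P,Q)
  = 0.9544 + 1.1982 - 1.8750
  = 0.2776 bits

Distribution 2 (U, V):
Marginal P(U) (row sums):
  P(U=0) = 5/8 + 0 = 5/8
  P(U=1) = 0 + 3/8 = 3/8
Marginal P(V) (column sums):
  P(V=0) = 5/8 + 0 = 5/8
  P(V=1) = 0 + 3/8 = 3/8

H(U) = -[(5/8)·log₂(5/8) + (3/8)·log₂(3/8)]
  = 0.4238 + 0.5306
  = 0.9544 bits
H(V) = -[(5/8)·log₂(5/8) + (3/8)·log₂(3/8)]
  = 0.4238 + 0.5306
  = 0.9544 bits
H(U,V) = -[(5/8)·log₂(5/8) + (3/8)·log₂(3/8)]
  = 0.4238 + 0.5306
  = 0.9544 bits

I(U;V) = H(U) + H(V) - H(U,V)
  = 0.9544 + 0.9544 - 0.9544
  = 0.9544 bits

I(U;V) = 0.9544 bits > I(P;Q) = 0.2776 bits, so (U, V) has the higher mutual information (stronger dependence).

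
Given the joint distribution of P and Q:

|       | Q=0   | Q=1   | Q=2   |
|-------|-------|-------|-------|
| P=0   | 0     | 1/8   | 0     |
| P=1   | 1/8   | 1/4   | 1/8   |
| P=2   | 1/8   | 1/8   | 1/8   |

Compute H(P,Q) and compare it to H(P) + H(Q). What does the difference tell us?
Marginal P(P) (row sums):
  P(P=0) = 0 + 1/8 + 0 = 1/8
  P(P=1) = 1/8 + 1/4 + 1/8 = 1/2
  P(P=2) = 1/8 + 1/8 + 1/8 = 3/8
Marginal P(Q) (column sums):
  P(Q=0) = 0 + 1/8 + 1/8 = 1/4
  P(Q=1) = 1/8 + 1/4 + 1/8 = 1/2
  P(Q=2) = 0 + 1/8 + 1/8 = 1/4

H(P,Q) = -[(1/8)·log₂(1/8) + (1/8)·log₂(1/8) + (1/4)·log₂(1/4) + (1/8)·log₂(1/8) + (1/8)·log₂(1/8) + (1/8)·log₂(1/8) + (1/8)·log₂(1/8)]
  = 0.3750 + 0.3750 + 0.5000 + 0.3750 + 0.3750 + 0.3750 + 0.3750
  = 2.7500 bits
H(P) = -[(1/8)·log₂(1/8) + (1/2)·log₂(1/2) + (3/8)·log₂(3/8)]
  = 0.3750 + 0.5000 + 0.5306
  = 1.4056 bits
H(Q) = -[(1/4)·log₂(1/4) + (1/2)·log₂(1/2) + (1/4)·log₂(1/4)]
  = 0.5000 + 0.5000 + 0.5000
  = 1.5000 bits

H(P) + H(Q) = 1.4056 + 1.5000 = 2.9056 bits
Difference: H(P) + H(Q) - H(P,Q) = 2.9056 - 2.7500 = 0.1556 bits = I(P;Q)

The difference is the mutual information; it is positive here, so P and Q are dependent (knowing one reduces uncertainty about the other by 0.1556 bits).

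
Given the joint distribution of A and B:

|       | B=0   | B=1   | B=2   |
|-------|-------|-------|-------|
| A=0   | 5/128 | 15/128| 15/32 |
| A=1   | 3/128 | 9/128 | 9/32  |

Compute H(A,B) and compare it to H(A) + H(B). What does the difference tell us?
Marginal P(A) (row sums):
  P(A=0) = 5/128 + 15/128 + 15/32 = 5/8
  P(A=1) = 3/128 + 9/128 + 9/32 = 3/8
Marginal P(B) (column sums):
  P(B=0) = 5/128 + 3/128 = 1/16
  P(B=1) = 15/128 + 9/128 = 3/16
  P(B=2) = 15/32 + 9/32 = 3/4

H(A,B) = -[(5/128)·log₂(5/128) + (15/128)·log₂(15/128) + (15/32)·log₂(15/32) + (3/128)·log₂(3/128) + (9/128)·log₂(9/128) + (9/32)·log₂(9/32)]
  = 0.1827 + 0.3625 + 0.5124 + 0.1269 + 0.2693 + 0.5147
  = 1.9685 bits
H(A) = -[(5/8)·log₂(5/8) + (3/8)·log₂(3/8)]
  = 0.4238 + 0.5306
  = 0.9544 bits
H(B) = -[(1/16)·log₂(1/16) + (3/16)·log₂(3/16) + (3/4)·log₂(3/4)]
  = 0.2500 + 0.4528 + 0.3113
  = 1.0141 bits

H(A) + H(B) = 0.9544 + 1.0141 = 1.9685 bits
Difference: H(A) + H(B) - H(A,B) = 1.9685 - 1.9685 = 0.0000 bits = I(A;B)

The difference is the mutual information; it is 0 here, so A and B are independent (the joint entropy equals the sum of the marginal entropies).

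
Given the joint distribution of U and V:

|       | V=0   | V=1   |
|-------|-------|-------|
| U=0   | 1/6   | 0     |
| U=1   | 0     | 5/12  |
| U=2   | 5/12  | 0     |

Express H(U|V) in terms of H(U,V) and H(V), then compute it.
H(U|V) = H(U,V) - H(V)

Marginal P(V) (column sums):
  P(V=0) = 1/6 + 0 + 5/12 = 7/12
  P(V=1) = 0 + 5/12 + 0 = 5/12

H(U,V) = -[(1/6)·log₂(1/6) + (5/12)·log₂(5/12) + (5/12)·log₂(5/12)]
  = 0.4308 + 0.5263 + 0.5263
  = 1.4834 bits
H(V) = -[(7/12)·log₂(7/12) + (5/12)·log₂(5/12)]
  = 0.4536 + 0.5263
  = 0.9799 bits

H(U|V) = 1.4834 - 0.9799 = 0.5035 bits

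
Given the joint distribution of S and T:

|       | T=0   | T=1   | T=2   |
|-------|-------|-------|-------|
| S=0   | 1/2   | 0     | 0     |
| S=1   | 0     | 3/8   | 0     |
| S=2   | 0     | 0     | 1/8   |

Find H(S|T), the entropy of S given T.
Marginal P(T) (column sums):
  P(T=0) = 1/2 + 0 + 0 = 1/2
  P(T=1) = 0 + 3/8 + 0 = 3/8
  P(T=2) = 0 + 0 + 1/8 = 1/8

H(S|T) = -Σ P(S,T)·log₂ P(S|T), where P(S|T) = P(S,T) / P(T)
  (cells with P(S,T) = 0 contribute 0)
  (S=0,T=0): P(S|T) = (1/2)/(1/2) = 1;  -(1/2)·log₂(1) = 0.0000
  (S=1,T=1): P(S|T) = (3/8)/(3/8) = 1;  -(3/8)·log₂(1) = 0.0000
  (S=2,T=2): P(S|T) = (1/8)/(1/8) = 1;  -(1/8)·log₂(1) = 0.0000
H(S|T) = 0.0000 + 0.0000 + 0.0000
  = 0.0000 bits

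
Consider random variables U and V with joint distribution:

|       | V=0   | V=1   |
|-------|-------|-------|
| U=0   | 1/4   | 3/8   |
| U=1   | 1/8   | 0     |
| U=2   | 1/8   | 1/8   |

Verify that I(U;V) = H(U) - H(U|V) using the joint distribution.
Left side, from I(U;V) = H(U) + H(V) - H(U,V):
Marginal P(U) (row sums):
  P(U=0) = 1/4 + 3/8 = 5/8
  P(U=1) = 1/8 + 0 = 1/8
  P(U=2) = 1/8 + 1/8 = 1/4
Marginal P(V) (column sums):
  P(V=0) = 1/4 + 1/8 + 1/8 = 1/2
  P(V=1) = 3/8 + 0 + 1/8 = 1/2

H(U) = -[(5/8)·log₂(5/8) + (1/8)·log₂(1/8) + (1/4)·log₂(1/4)]
  = 0.4238 + 0.3750 + 0.5000
  = 1.2988 bits
H(V) = -[(1/2)·log₂(1/2) + (1/2)·log₂(1/2)]
  = 0.5000 + 0.5000
  = 1.0000 bits
H(U,V) = -[(1/4)·log₂(1/4) + (3/8)·log₂(3/8) + (1/8)·log₂(1/8) + (1/8)·log₂(1/8) + (1/8)·log₂(1/8)]
  = 0.5000 + 0.5306 + 0.3750 + 0.3750 + 0.3750
  = 2.1556 bits

I(U;V) = H(U) + H(V) - H(U,V)
  = 1.2988 + 1.0000 - 2.1556
  = 0.1432 bits

Right side, with H(U|V) computed directly from the conditional probabilities:
H(U|V) = -Σ P(U,V)·log₂ P(U|V), where P(U|V) = P(U,V) / P(V)
  (cells with P(U,V) = 0 contribute 0)
  (U=0,V=0): P(U|V) = (1/4)/(1/2) = 1/2;  -(1/4)·log₂(1/2) = 0.2500
  (U=0,V=1): P(U|V) = (3/8)/(1/2) = 3/4;  -(3/8)·log₂(3/4) = 0.1556
  (U=1,V=0): P(U|V) = (1/8)/(1/2) = 1/4;  -(1/8)·log₂(1/4) = 0.2500
  (U=2,V=0): P(U|V) = (1/8)/(1/2) = 1/4;  -(1/8)·log₂(1/4) = 0.2500
  (U=2,V=1): P(U|V) = (1/8)/(1/2) = 1/4;  -(1/8)·log₂(1/4) = 0.2500
H(U|V) = 0.2500 + 0.1556 + 0.2500 + 0.2500 + 0.2500
  = 1.1556 bits
H(U) - H(U|V) = 1.2988 - 1.1556 = 0.1432 bits

Both sides equal 0.1432 bits, so I(U;V) = H(U) - H(U|V) ✓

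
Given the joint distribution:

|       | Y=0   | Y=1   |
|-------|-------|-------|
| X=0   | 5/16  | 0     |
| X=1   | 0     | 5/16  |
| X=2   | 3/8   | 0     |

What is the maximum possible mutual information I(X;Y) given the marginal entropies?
The upper bound on mutual information is I(X;Y) ≤ min(H(X), H(Y)).

Marginal P(X) (row sums):
  P(X=0) = 5/16 + 0 = 5/16
  P(X=1) = 0 + 5/16 = 5/16
  P(X=2) = 3/8 + 0 = 3/8
Marginal P(Y) (column sums):
  P(Y=0) = 5/16 + 0 + 3/8 = 11/16
  P(Y=1) = 0 + 5/16 + 0 = 5/16

H(X) = -[(5/16)·log₂(5/16) + (5/16)·log₂(5/16) + (3/8)·log₂(3/8)]
  = 0.5244 + 0.5244 + 0.5306
  = 1.5794 bits
H(Y) = -[(11/16)·log₂(11/16) + (5/16)·log₂(5/16)]
  = 0.3716 + 0.5244
  = 0.8960 bits

Maximum possible I(X;Y) = min(1.5794, 0.8960) = 0.8960 bits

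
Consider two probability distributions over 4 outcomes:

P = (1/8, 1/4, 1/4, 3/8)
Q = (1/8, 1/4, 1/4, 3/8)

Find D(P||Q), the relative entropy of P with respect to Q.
D(P||Q) = Σ P(i) log₂(P(i)/Q(i))
  i=0: (1/8) × log₂((1/8)/(1/8)) = (1/8) × log₂(1) = 0.0000
  i=1: (1/4) × log₂((1/4)/(1/4)) = (1/4) × log₂(1) = 0.0000
  i=2: (1/4) × log₂((1/4)/(1/4)) = (1/4) × log₂(1) = 0.0000
  i=3: (3/8) × log₂((3/8)/(3/8)) = (3/8) × log₂(1) = 0.0000
D(P||Q) = 0.0000 + 0.0000 + 0.0000 + 0.0000
  = 0.0000 bits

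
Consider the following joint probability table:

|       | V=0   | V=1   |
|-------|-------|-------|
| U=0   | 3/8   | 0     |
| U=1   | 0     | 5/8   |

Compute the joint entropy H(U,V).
H(U,V) = -Σ P(U,V) log₂ P(U,V), summed over the non-zero cells:
H(U,V) = -[(3/8)·log₂(3/8) + (5/8)·log₂(5/8)]
  = 0.5306 + 0.4238
  = 0.9544 bits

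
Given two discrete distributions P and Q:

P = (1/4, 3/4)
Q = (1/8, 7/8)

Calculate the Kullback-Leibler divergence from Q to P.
D(P||Q) = Σ P(i) log₂(P(i)/Q(i))
  i=0: (1/4) × log₂((1/4)/(1/8)) = (1/4) × log₂(2) = 0.2500
  i=1: (3/4) × log₂((3/4)/(7/8)) = (3/4) × log₂(6/7) = -0.1668
D(P||Q) = 0.2500 - 0.1668
  = 0.0832 bits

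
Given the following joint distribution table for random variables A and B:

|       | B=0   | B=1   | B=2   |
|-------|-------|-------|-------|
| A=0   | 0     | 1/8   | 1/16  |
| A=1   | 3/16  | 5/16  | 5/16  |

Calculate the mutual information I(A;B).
Marginal P(A) (row sums):
  P(A=0) = 0 + 1/8 + 1/16 = 3/16
  P(A=1) = 3/16 + 5/16 + 5/16 = 13/16
Marginal P(B) (column sums):
  P(B=0) = 0 + 3/16 = 3/16
  P(B=1) = 1/8 + 5/16 = 7/16
  P(B=2) = 1/16 + 5/16 = 3/8

H(A) = -[(3/16)·log₂(3/16) + (13/16)·log₂(13/16)]
  = 0.4528 + 0.2434
  = 0.6962 bits
H(B) = -[(3/16)·log₂(3/16) + (7/16)·log₂(7/16) + (3/8)·log₂(3/8)]
  = 0.4528 + 0.5218 + 0.5306
  = 1.5052 bits
H(A,B) = -[(1/8)·log₂(1/8) + (1/16)·log₂(1/16) + (3/16)·log₂(3/16) + (5/16)·log₂(5/16) + (5/16)·log₂(5/16)]
  = 0.3750 + 0.2500 + 0.4528 + 0.5244 + 0.5244
  = 2.1266 bits

I(A;B) = H(A) + H(B) - H(A,B)
  = 0.6962 + 1.5052 - 2.1266
  = 0.0748 bits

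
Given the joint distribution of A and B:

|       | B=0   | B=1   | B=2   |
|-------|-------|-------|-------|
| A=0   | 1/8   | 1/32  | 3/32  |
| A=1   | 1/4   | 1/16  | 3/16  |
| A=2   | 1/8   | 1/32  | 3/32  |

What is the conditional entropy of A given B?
Marginal P(B) (column sums):
  P(B=0) = 1/8 + 1/4 + 1/8 = 1/2
  P(B=1) = 1/32 + 1/16 + 1/32 = 1/8
  P(B=2) = 3/32 + 3/16 + 3/32 = 3/8

H(A|B) = -Σ P(A,B)·log₂ P(A|B), where P(A|B) = P(A,B) / P(B)
  (A=0,B=0): P(A|B) = (1/8)/(1/2) = 1/4;  -(1/8)·log₂(1/4) = 0.2500
  (A=0,B=1): P(A|B) = (1/32)/(1/8) = 1/4;  -(1/32)·log₂(1/4) = 0.0625
  (A=0,B=2): P(A|B) = (3/32)/(3/8) = 1/4;  -(3/32)·log₂(1/4) = 0.1875
  (A=1,B=0): P(A|B) = (1/4)/(1/2) = 1/2;  -(1/4)·log₂(1/2) = 0.2500
  (A=1,B=1): P(A|B) = (1/16)/(1/8) = 1/2;  -(1/16)·log₂(1/2) = 0.0625
  (A=1,B=2): P(A|B) = (3/16)/(3/8) = 1/2;  -(3/16)·log₂(1/2) = 0.1875
  (A=2,B=0): P(A|B) = (1/8)/(1/2) = 1/4;  -(1/8)·log₂(1/4) = 0.2500
  (A=2,B=1): P(A|B) = (1/32)/(1/8) = 1/4;  -(1/32)·log₂(1/4) = 0.0625
  (A=2,B=2): P(A|B) = (3/32)/(3/8) = 1/4;  -(3/32)·log₂(1/4) = 0.1875
H(A|B) = 0.2500 + 0.0625 + 0.1875 + 0.2500 + 0.0625 + 0.1875 + 0.2500 + 0.0625 + 0.1875
  = 1.5000 bits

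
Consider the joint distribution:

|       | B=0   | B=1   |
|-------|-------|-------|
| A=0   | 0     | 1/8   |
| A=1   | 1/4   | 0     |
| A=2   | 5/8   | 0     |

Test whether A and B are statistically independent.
Marginal P(A) (row sums):
  P(A=0) = 0 + 1/8 = 1/8
  P(A=1) = 1/4 + 0 = 1/4
  P(A=2) = 5/8 + 0 = 5/8
Marginal P(B) (column sums):
  P(B=0) = 0 + 1/4 + 5/8 = 7/8
  P(B=1) = 1/8 + 0 + 0 = 1/8

A and B are independent iff P(A=i,B=j) = P(A=i)·P(B=j) for every cell.
  P(A=0)·P(B=0) = 1/8 × 7/8 = 7/64, but P(A=0,B=0) = 0 ✗

No, A and B are not independent. Quantitatively, I(A;B) > 0:

H(A) = -[(1/8)·log₂(1/8) + (1/4)·log₂(1/4) + (5/8)·log₂(5/8)]
  = 0.3750 + 0.5000 + 0.4238
  = 1.2988 bits
H(B) = -[(7/8)·log₂(7/8) + (1/8)·log₂(1/8)]
  = 0.1686 + 0.3750
  = 0.5436 bits
H(A,B) = -[(1/8)·log₂(1/8) + (1/4)·log₂(1/4) + (5/8)·log₂(5/8)]
  = 0.3750 + 0.5000 + 0.4238
  = 1.2988 bits
I(A;B) = H(A) + H(B) - H(A,B) = 1.2988 + 0.5436 - 1.2988 = 0.5436 bits > 0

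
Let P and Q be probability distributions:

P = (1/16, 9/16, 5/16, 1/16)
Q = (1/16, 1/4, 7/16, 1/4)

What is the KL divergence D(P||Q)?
D(P||Q) = Σ P(i) log₂(P(i)/Q(i))
  i=0: (1/16) × log₂((1/16)/(1/16)) = (1/16) × log₂(1) = 0.0000
  i=1: (9/16) × log₂((9/16)/(1/4)) = (9/16) × log₂(9/4) = 0.6581
  i=2: (5/16) × log₂((5/16)/(7/16)) = (5/16) × log₂(5/7) = -0.1517
  i=3: (1/16) × log₂((1/16)/(1/4)) = (1/16) × log₂(1/4) = -0.1250
D(P||Q) = 0.0000 + 0.6581 - 0.1517 - 0.1250
  = 0.3814 bits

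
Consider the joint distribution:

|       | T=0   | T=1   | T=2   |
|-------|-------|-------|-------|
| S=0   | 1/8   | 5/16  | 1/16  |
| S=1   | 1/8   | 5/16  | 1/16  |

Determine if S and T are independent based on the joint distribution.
Marginal P(S) (row sums):
  P(S=0) = 1/8 + 5/16 + 1/16 = 1/2
  P(S=1) = 1/8 + 5/16 + 1/16 = 1/2
Marginal P(T) (column sums):
  P(T=0) = 1/8 + 1/8 = 1/4
  P(T=1) = 5/16 + 5/16 = 5/8
  P(T=2) = 1/16 + 1/16 = 1/8

S and T are independent iff P(S=i,T=j) = P(S=i)·P(T=j) for every cell.
  P(S=0)·P(T=0) = 1/2 × 1/4 = 1/8 = P(S=0,T=0) ✓
  P(S=0)·P(T=1) = 1/2 × 5/8 = 5/16 = P(S=0,T=1) ✓
  P(S=0)·P(T=2) = 1/2 × 1/8 = 1/16 = P(S=0,T=2) ✓
  P(S=1)·P(T=0) = 1/2 × 1/4 = 1/8 = P(S=1,T=0) ✓
  P(S=1)·P(T=1) = 1/2 × 5/8 = 5/16 = P(S=1,T=1) ✓
  P(S=1)·P(T=2) = 1/2 × 1/8 = 1/16 = P(S=1,T=2) ✓

Yes, S and T are independent: every cell factors, so I(S;T) = 0 bits.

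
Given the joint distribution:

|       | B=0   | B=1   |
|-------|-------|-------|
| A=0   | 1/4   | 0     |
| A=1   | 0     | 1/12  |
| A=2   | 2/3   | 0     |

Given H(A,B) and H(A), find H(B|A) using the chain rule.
From the chain rule: H(A,B) = H(A) + H(B|A)
Therefore: H(B|A) = H(A,B) - H(A)

H(A,B) = -[(1/4)·log₂(1/4) + (1/12)·log₂(1/12) + (2/3)·log₂(2/3)]
  = 0.5000 + 0.2987 + 0.3900
  = 1.1887 bits
Marginal P(A) (row sums):
  P(A=0) = 1/4 + 0 = 1/4
  P(A=1) = 0 + 1/12 = 1/12
  P(A=2) = 2/3 + 0 = 2/3
H(A) = -[(1/4)·log₂(1/4) + (1/12)·log₂(1/12) + (2/3)·log₂(2/3)]
  = 0.5000 + 0.2987 + 0.3900
  = 1.1887 bits

H(B|A) = 1.1887 - 1.1887 = 0.0000 bits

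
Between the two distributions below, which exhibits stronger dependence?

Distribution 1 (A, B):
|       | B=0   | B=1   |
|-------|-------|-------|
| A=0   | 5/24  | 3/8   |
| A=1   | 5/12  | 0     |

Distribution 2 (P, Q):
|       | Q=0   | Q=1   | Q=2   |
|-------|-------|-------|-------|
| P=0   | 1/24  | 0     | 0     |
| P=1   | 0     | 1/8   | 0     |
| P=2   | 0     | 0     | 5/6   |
Distribution 1 (A, B):
Marginal P(A) (row sums):
  P(A=0) = 5/24 + 3/8 = 7/12
  P(A=1) = 5/12 + 0 = 5/12
Marginal P(B) (column sums):
  P(B=0) = 5/24 + 5/12 = 5/8
  P(B=1) = 3/8 + 0 = 3/8

H(A) = -[(7/12)·log₂(7/12) + (5/12)·log₂(5/12)]
  = 0.4536 + 0.5263
  = 0.9799 bits
H(B) = -[(5/8)·log₂(5/8) + (3/8)·log₂(3/8)]
  = 0.4238 + 0.5306
  = 0.9544 bits
H(A,B) = -[(5/24)·log₂(5/24) + (3/8)·log₂(3/8) + (5/12)·log₂(5/12)]
  = 0.4715 + 0.5306 + 0.5263
  = 1.5284 bits

I(A;B) = H(A) + H(B) - H(A,B)
  = 0.9799 + 0.9544 - 1.5284
  = 0.4059 bits

Distribution 2 (P, Q):
Marginal P(P) (row sums):
  P(P=0) = 1/24 + 0 + 0 = 1/24
  P(P=1) = 0 + 1/8 + 0 = 1/8
  P(P=2) = 0 + 0 + 5/6 = 5/6
Marginal P(Q) (column sums):
  P(Q=0) = 1/24 + 0 + 0 = 1/24
  P(Q=1) = 0 + 1/8 + 0 = 1/8
  P(Q=2) = 0 + 0 + 5/6 = 5/6

H(P) = -[(1/24)·log₂(1/24) + (1/8)·log₂(1/8) + (5/6)·log₂(5/6)]
  = 0.1910 + 0.3750 + 0.2192
  = 0.7852 bits
H(Q) = -[(1/24)·log₂(1/24) + (1/8)·log₂(1/8) + (5/6)·log₂(5/6)]
  = 0.1910 + 0.3750 + 0.2192
  = 0.7852 bits
H(P,Q) = -[(1/24)·log₂(1/24) + (1/8)·log₂(1/8) + (5/6)·log₂(5/6)]
  = 0.1910 + 0.3750 + 0.2192
  = 0.7852 bits

I(P;Q) = H(P) + H(Q) - H(P,Q)
  = 0.7852 + 0.7852 - 0.7852
  = 0.7852 bits

I(P;Q) = 0.7852 bits > I(A;B) = 0.4059 bits, so (P, Q) has the higher mutual information (stronger dependence).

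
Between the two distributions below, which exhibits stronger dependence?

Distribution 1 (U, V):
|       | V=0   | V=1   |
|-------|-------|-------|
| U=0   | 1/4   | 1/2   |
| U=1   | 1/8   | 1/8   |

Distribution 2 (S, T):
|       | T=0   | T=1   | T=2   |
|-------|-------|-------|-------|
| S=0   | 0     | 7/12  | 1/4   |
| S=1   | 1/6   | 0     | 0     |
Distribution 1 (U, V):
Marginal P(U) (row sums):
  P(U=0) = 1/4 + 1/2 = 3/4
  P(U=1) = 1/8 + 1/8 = 1/4
Marginal P(V) (column sums):
  P(V=0) = 1/4 + 1/8 = 3/8
  P(V=1) = 1/2 + 1/8 = 5/8

H(U) = -[(3/4)·log₂(3/4) + (1/4)·log₂(1/4)]
  = 0.3113 + 0.5000
  = 0.8113 bits
H(V) = -[(3/8)·log₂(3/8) + (5/8)·log₂(5/8)]
  = 0.5306 + 0.4238
  = 0.9544 bits
H(U,V) = -[(1/4)·log₂(1/4) + (1/2)·log₂(1/2) + (1/8)·log₂(1/8) + (1/8)·log₂(1/8)]
  = 0.5000 + 0.5000 + 0.3750 + 0.3750
  = 1.7500 bits

I(U;V) = H(U) + H(V) - H(U,V)
  = 0.8113 + 0.9544 - 1.7500
  = 0.0157 bits

Distribution 2 (S, T):
Marginal P(S) (row sums):
  P(S=0) = 0 + 7/12 + 1/4 = 5/6
  P(S=1) = 1/6 + 0 + 0 = 1/6
Marginal P(T) (column sums):
  P(T=0) = 0 + 1/6 = 1/6
  P(T=1) = 7/12 + 0 = 7/12
  P(T=2) = 1/4 + 0 = 1/4

H(S) = -[(5/6)·log₂(5/6) + (1/6)·log₂(1/6)]
  = 0.2192 + 0.4308
  = 0.6500 bits
H(T) = -[(1/6)·log₂(1/6) + (7/12)·log₂(7/12) + (1/4)·log₂(1/4)]
  = 0.4308 + 0.4536 + 0.5000
  = 1.3844 bits
H(S,T) = -[(7/12)·log₂(7/12) + (1/4)·log₂(1/4) + (1/6)·log₂(1/6)]
  = 0.4536 + 0.5000 + 0.4308
  = 1.3844 bits

I(S;T) = H(S) + H(T) - H(S,T)
  = 0.6500 + 1.3844 - 1.3844
  = 0.6500 bits

I(S;T) = 0.6500 bits > I(U;V) = 0.0157 bits, so (S, T) has the higher mutual information (stronger dependence).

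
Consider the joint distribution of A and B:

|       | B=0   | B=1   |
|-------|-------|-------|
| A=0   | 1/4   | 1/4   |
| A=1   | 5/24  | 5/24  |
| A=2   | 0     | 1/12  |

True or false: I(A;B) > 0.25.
Marginal P(A) (row sums):
  P(A=0) = 1/4 + 1/4 = 1/2
  P(A=1) = 5/24 + 5/24 = 5/12
  P(A=2) = 0 + 1/12 = 1/12
Marginal P(B) (column sums):
  P(B=0) = 1/4 + 5/24 + 0 = 11/24
  P(B=1) = 1/4 + 5/24 + 1/12 = 13/24

H(A) = -[(1/2)·log₂(1/2) + (5/12)·log₂(5/12) + (1/12)·log₂(1/12)]
  = 0.5000 + 0.5263 + 0.2987
  = 1.3250 bits
H(B) = -[(11/24)·log₂(11/24) + (13/24)·log₂(13/24)]
  = 0.5159 + 0.4791
  = 0.9950 bits
H(A,B) = -[(1/4)·log₂(1/4) + (1/4)·log₂(1/4) + (5/24)·log₂(5/24) + (5/24)·log₂(5/24) + (1/12)·log₂(1/12)]
  = 0.5000 + 0.5000 + 0.4715 + 0.4715 + 0.2987
  = 2.2417 bits

I(A;B) = H(A) + H(B) - H(A,B)
  = 1.3250 + 0.9950 - 2.2417
  = 0.0783 bits

False. I(A;B) = 0.0783 bits, which is ≤ 0.25 bits.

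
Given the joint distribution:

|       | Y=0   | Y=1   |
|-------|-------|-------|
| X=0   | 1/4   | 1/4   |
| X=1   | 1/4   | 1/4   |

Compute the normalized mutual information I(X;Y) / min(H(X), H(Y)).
Marginal P(X) (row sums):
  P(X=0) = 1/4 + 1/4 = 1/2
  P(X=1) = 1/4 + 1/4 = 1/2
Marginal P(Y) (column sums):
  P(Y=0) = 1/4 + 1/4 = 1/2
  P(Y=1) = 1/4 + 1/4 = 1/2

H(X) = -[(1/2)·log₂(1/2) + (1/2)·log₂(1/2)]
  = 0.5000 + 0.5000
  = 1.0000 bits
H(Y) = -[(1/2)·log₂(1/2) + (1/2)·log₂(1/2)]
  = 0.5000 + 0.5000
  = 1.0000 bits
H(X,Y) = -[(1/4)·log₂(1/4) + (1/4)·log₂(1/4) + (1/4)·log₂(1/4) + (1/4)·log₂(1/4)]
  = 0.5000 + 0.5000 + 0.5000 + 0.5000
  = 2.0000 bits

I(X;Y) = H(X) + H(Y) - H(X,Y)
  = 1.0000 + 1.0000 - 2.0000
  = 0.0000 bits

min(H(X), H(Y)) = min(1.0000, 1.0000) = 1.0000 bits
Normalized MI = 0.0000 / 1.0000 = 0.0000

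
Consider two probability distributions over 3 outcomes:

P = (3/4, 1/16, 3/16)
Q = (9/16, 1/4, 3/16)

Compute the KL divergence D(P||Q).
D(P||Q) = Σ P(i) log₂(P(i)/Q(i))
  i=0: (3/4) × log₂((3/4)/(9/16)) = (3/4) × log₂(4/3) = 0.3113
  i=1: (1/16) × log₂((1/16)/(1/4)) = (1/16) × log₂(1/4) = -0.1250
  i=2: (3/16) × log₂((3/16)/(3/16)) = (3/16) × log₂(1) = 0.0000
D(P||Q) = 0.3113 - 0.1250 + 0.0000
  = 0.1863 bits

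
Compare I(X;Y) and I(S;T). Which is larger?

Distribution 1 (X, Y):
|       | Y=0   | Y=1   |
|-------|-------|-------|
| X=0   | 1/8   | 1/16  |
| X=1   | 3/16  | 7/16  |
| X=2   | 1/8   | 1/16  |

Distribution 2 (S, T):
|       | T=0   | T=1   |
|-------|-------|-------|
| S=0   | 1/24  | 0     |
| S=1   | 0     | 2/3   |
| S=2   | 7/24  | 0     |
Distribution 1 (X, Y):
Marginal P(X) (row sums):
  P(X=0) = 1/8 + 1/16 = 3/16
  P(X=1) = 3/16 + 7/16 = 5/8
  P(X=2) = 1/8 + 1/16 = 3/16
Marginal P(Y) (column sums):
  P(Y=0) = 1/8 + 3/16 + 1/8 = 7/16
  P(Y=1) = 1/16 + 7/16 + 1/16 = 9/16

H(X) = -[(3/16)·log₂(3/16) + (5/8)·log₂(5/8) + (3/16)·log₂(3/16)]
  = 0.4528 + 0.4238 + 0.4528
  = 1.3294 bits
H(Y) = -[(7/16)·log₂(7/16) + (9/16)·log₂(9/16)]
  = 0.5218 + 0.4669
  = 0.9887 bits
H(X,Y) = -[(1/8)·log₂(1/8) + (1/16)·log₂(1/16) + (3/16)·log₂(3/16) + (7/16)·log₂(7/16) + (1/8)·log₂(1/8) + (1/16)·log₂(1/16)]
  = 0.3750 + 0.2500 + 0.4528 + 0.5218 + 0.3750 + 0.2500
  = 2.2246 bits

I(X;Y) = H(X) + H(Y) - H(X,Y)
  = 1.3294 + 0.9887 - 2.2246
  = 0.0935 bits

Distribution 2 (S, T):
Marginal P(S) (row sums):
  P(S=0) = 1/24 + 0 = 1/24
  P(S=1) = 0 + 2/3 = 2/3
  P(S=2) = 7/24 + 0 = 7/24
Marginal P(T) (column sums):
  P(T=0) = 1/24 + 0 + 7/24 = 1/3
  P(T=1) = 0 + 2/3 + 0 = 2/3

H(S) = -[(1/24)·log₂(1/24) + (2/3)·log₂(2/3) + (7/24)·log₂(7/24)]
  = 0.1910 + 0.3900 + 0.5185
  = 1.0995 bits
H(T) = -[(1/3)·log₂(1/3) + (2/3)·log₂(2/3)]
  = 0.5283 + 0.3900
  = 0.9183 bits
H(S,T) = -[(1/24)·log₂(1/24) + (2/3)·log₂(2/3) + (7/24)·log₂(7/24)]
  = 0.1910 + 0.3900 + 0.5185
  = 1.0995 bits

I(S;T) = H(S) + H(T) - H(S,T)
  = 1.0995 + 0.9183 - 1.0995
  = 0.9183 bits

I(S;T) = 0.9183 bits > I(X;Y) = 0.0935 bits, so (S, T) has the higher mutual information (stronger dependence).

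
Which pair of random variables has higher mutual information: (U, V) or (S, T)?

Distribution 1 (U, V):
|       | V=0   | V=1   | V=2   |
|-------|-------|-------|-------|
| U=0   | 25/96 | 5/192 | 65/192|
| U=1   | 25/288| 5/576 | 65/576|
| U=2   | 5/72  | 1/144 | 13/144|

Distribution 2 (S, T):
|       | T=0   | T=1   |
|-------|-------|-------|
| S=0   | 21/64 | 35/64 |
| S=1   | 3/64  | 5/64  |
Distribution 1 (U, V):
Marginal P(U) (row sums):
  P(U=0) = 25/96 + 5/192 + 65/192 = 5/8
  P(U=1) = 25/288 + 5/576 + 65/576 = 5/24
  P(U=2) = 5/72 + 1/144 + 13/144 = 1/6
Marginal P(V) (column sums):
  P(V=0) = 25/96 + 25/288 + 5/72 = 5/12
  P(V=1) = 5/192 + 5/576 + 1/144 = 1/24
  P(V=2) = 65/192 + 65/576 + 13/144 = 13/24

H(U) = -[(5/8)·log₂(5/8) + (5/24)·log₂(5/24) + (1/6)·log₂(1/6)]
  = 0.4238 + 0.4715 + 0.4308
  = 1.3261 bits
H(V) = -[(5/12)·log₂(5/12) + (1/24)·log₂(1/24) + (13/24)·log₂(13/24)]
  = 0.5263 + 0.1910 + 0.4791
  = 1.1964 bits
H(U,V) = -[(25/96)·log₂(25/96) + (5/192)·log₂(5/192) + (65/192)·log₂(65/192) + (25/288)·log₂(25/288) + (5/576)·log₂(5/576) + (65/576)·log₂(65/576) + (5/72)·log₂(5/72) + (1/144)·log₂(1/144) + (13/144)·log₂(13/144)]
  = 0.5055 + 0.1371 + 0.5290 + 0.3061 + 0.0594 + 0.3552 + 0.2672 + 0.0498 + 0.3132
  = 2.5225 bits

I(U;V) = H(U) + H(V) - H(U,V)
  = 1.3261 + 1.1964 - 2.5225
  = 0.0000 bits

Distribution 2 (S, T):
Marginal P(S) (row sums):
  P(S=0) = 21/64 + 35/64 = 7/8
  P(S=1) = 3/64 + 5/64 = 1/8
Marginal P(T) (column sums):
  P(T=0) = 21/64 + 3/64 = 3/8
  P(T=1) = 35/64 + 5/64 = 5/8

H(S) = -[(7/8)·log₂(7/8) + (1/8)·log₂(1/8)]
  = 0.1686 + 0.3750
  = 0.5436 bits
H(T) = -[(3/8)·log₂(3/8) + (5/8)·log₂(5/8)]
  = 0.5306 + 0.4238
  = 0.9544 bits
H(S,T) = -[(21/64)·log₂(21/64) + (35/64)·log₂(35/64) + (3/64)·log₂(3/64) + (5/64)·log₂(5/64)]
  = 0.5275 + 0.4762 + 0.2070 + 0.2873
  = 1.4980 bits

I(S;T) = H(S) + H(T) - H(S,T)
  = 0.5436 + 0.9544 - 1.4980
  = 0.0000 bits

Both joint tables factor as the product of their marginals, so I(U;V) = I(S;T) = 0 bits: neither is larger (both pairs are independent).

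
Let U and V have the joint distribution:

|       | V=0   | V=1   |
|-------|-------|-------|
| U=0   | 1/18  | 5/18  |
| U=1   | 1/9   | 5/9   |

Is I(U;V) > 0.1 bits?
Marginal P(U) (row sums):
  P(U=0) = 1/18 + 5/18 = 1/3
  P(U=1) = 1/9 + 5/9 = 2/3
Marginal P(V) (column sums):
  P(V=0) = 1/18 + 1/9 = 1/6
  P(V=1) = 5/18 + 5/9 = 5/6

H(U) = -[(1/3)·log₂(1/3) + (2/3)·log₂(2/3)]
  = 0.5283 + 0.3900
  = 0.9183 bits
H(V) = -[(1/6)·log₂(1/6) + (5/6)·log₂(5/6)]
  = 0.4308 + 0.2192
  = 0.6500 bits
H(U,V) = -[(1/18)·log₂(1/18) + (5/18)·log₂(5/18) + (1/9)·log₂(1/9) + (5/9)·log₂(5/9)]
  = 0.2317 + 0.5133 + 0.3522 + 0.4711
  = 1.5683 bits

I(U;V) = H(U) + H(V) - H(U,V)
  = 0.9183 + 0.6500 - 1.5683
  = 0.0000 bits

No. I(U;V) = 0.0000 bits, which is ≤ 0.1 bits.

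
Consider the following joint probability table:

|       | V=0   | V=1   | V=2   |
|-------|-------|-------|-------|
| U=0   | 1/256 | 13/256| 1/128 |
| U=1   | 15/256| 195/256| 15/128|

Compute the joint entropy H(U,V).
H(U,V) = -Σ P(U,V) log₂ P(U,V), summed over the non-zero cells:
H(U,V) = -[(1/256)·log₂(1/256) + (13/256)·log₂(13/256) + (1/128)·log₂(1/128) + (15/256)·log₂(15/256) + (195/256)·log₂(195/256) + (15/128)·log₂(15/128)]
  = 0.0313 + 0.2183 + 0.0547 + 0.2398 + 0.2991 + 0.3625
  = 1.2057 bits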